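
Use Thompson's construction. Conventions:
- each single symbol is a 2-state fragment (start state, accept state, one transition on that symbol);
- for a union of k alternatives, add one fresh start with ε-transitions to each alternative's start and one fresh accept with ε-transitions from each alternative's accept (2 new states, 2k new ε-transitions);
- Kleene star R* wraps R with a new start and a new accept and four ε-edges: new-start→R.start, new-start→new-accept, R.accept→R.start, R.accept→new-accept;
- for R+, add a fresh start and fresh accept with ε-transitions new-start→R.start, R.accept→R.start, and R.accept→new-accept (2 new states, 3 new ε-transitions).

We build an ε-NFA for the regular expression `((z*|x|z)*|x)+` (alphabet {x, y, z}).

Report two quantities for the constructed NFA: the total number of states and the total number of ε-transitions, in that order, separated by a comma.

Building bottom-up:
Each of the 4 symbol leaves contributes 2 states and 0 ε-transitions.
  z* = 4 states, 4 ε-transitions
  z*|x|z = 10 states, 10 ε-transitions
  (z*|x|z)* = 12 states, 14 ε-transitions
  (z*|x|z)*|x = 16 states, 18 ε-transitions
  ((z*|x|z)*|x)+ = 18 states, 21 ε-transitions

18, 21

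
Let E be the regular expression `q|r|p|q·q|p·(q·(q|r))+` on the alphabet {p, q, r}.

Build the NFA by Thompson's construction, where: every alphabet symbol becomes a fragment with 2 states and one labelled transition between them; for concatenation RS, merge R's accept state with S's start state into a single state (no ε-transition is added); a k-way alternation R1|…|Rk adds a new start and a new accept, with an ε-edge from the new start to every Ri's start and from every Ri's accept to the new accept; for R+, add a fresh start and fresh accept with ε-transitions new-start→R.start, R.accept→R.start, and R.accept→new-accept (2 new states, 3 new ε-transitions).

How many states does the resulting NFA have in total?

Bottom-up over the parse tree:
Each of the 9 symbol leaves contributes a 2-state fragment.
  q·q — 3 states
  q|r — 6 states
  q·(q|r) — 7 states
  (q·(q|r))+ — 9 states
  p·(q·(q|r))+ — 10 states
  q|r|p|q·q|p·(q·(q|r))+ — 21 states

21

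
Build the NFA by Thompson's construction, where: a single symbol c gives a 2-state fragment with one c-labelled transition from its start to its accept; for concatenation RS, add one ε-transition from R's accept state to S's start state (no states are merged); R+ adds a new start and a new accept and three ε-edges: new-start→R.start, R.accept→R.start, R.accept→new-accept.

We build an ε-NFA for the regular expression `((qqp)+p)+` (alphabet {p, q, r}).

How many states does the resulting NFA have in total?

Building bottom-up:
Each of the 4 symbol leaves contributes a 2-state fragment.
  qqp : 6 states
  (qqp)+ : 8 states
  (qqp)+p : 10 states
  ((qqp)+p)+ : 12 states

12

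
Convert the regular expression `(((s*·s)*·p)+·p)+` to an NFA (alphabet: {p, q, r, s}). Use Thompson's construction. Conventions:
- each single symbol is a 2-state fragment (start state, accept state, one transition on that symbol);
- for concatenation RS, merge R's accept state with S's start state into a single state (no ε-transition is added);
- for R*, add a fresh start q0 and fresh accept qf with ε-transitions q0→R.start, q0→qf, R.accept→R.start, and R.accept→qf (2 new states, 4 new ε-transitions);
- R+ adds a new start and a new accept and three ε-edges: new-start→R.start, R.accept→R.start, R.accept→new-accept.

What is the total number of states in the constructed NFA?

By structural recursion:
Each of the 4 symbol leaves contributes a 2-state fragment.
  s* → 4 states
  s*·s → 5 states
  (s*·s)* → 7 states
  (s*·s)*·p → 8 states
  ((s*·s)*·p)+ → 10 states
  ((s*·s)*·p)+·p → 11 states
  (((s*·s)*·p)+·p)+ → 13 states

13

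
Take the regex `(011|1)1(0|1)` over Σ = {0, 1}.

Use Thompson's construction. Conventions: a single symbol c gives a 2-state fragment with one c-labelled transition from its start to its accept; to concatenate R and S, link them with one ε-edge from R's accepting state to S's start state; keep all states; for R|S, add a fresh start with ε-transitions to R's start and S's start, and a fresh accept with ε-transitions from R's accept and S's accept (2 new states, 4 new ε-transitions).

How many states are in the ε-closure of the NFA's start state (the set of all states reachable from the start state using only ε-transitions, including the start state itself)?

3

Compute the ε-closure size of each fragment's start state recursively; a symbol fragment's start has no outgoing ε-edge, so its closure is just itself (size 1).
  011 → |ε-closure| equals the left operand's closure size = 1 (its accept is not ε-reachable, so the closure stops there)
  011|1 → |ε-closure| = 1 + 1 + 1 = 3 (the new accept is not ε-reachable since no branch accepts ε)
  0|1 → |ε-closure| = 1 + 1 + 1 = 3 (the new accept is not ε-reachable since no branch accepts ε)
  (011|1)1(0|1) → same as the first factor's closure: |ε-closure| = 3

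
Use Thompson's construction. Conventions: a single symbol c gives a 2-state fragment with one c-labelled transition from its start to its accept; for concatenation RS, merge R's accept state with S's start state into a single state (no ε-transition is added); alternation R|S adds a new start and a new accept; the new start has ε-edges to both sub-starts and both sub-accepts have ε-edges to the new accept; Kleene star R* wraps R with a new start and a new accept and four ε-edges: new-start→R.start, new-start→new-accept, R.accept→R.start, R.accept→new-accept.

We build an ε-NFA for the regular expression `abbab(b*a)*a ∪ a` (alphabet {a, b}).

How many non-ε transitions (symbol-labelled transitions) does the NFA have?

9

By structural recursion:
Each of the 9 symbol leaves contributes exactly 1 symbol transition.
  b* = 1 symbol transition
  b*a = 2 symbol transitions
  (b*a)* = 2 symbol transitions
  abbab(b*a)*a = 8 symbol transitions
  abbab(b*a)*a ∪ a = 9 symbol transitions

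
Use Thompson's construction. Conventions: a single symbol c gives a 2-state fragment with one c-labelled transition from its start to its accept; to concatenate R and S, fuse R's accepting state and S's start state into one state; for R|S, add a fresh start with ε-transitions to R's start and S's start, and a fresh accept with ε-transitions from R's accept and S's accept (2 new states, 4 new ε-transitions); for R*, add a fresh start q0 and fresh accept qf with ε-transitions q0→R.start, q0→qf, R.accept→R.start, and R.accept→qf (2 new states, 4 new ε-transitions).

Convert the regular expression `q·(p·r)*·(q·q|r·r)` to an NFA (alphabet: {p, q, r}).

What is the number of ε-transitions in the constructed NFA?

8

By structural recursion:
Each of the 7 symbol leaves contributes 0 ε-transitions.
  p·r — 0 ε-transitions
  (p·r)* — 4 ε-transitions
  q·q — 0 ε-transitions
  r·r — 0 ε-transitions
  q·q|r·r — 4 ε-transitions
  q·(p·r)*·(q·q|r·r) — 8 ε-transitions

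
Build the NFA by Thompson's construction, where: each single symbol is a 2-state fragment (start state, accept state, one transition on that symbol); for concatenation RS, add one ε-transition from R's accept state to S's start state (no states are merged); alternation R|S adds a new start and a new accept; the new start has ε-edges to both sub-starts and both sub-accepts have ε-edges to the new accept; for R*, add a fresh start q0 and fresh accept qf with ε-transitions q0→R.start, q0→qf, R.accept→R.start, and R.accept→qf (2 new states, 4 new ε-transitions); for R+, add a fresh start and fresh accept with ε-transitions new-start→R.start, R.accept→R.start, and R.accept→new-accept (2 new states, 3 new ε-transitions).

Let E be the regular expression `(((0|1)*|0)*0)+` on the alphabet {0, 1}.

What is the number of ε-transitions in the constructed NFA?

20

Per subexpression:
Each of the 4 symbol leaves contributes 0 ε-transitions.
  0|1 → 4 ε-transitions
  (0|1)* → 8 ε-transitions
  (0|1)*|0 → 12 ε-transitions
  ((0|1)*|0)* → 16 ε-transitions
  ((0|1)*|0)*0 → 17 ε-transitions
  (((0|1)*|0)*0)+ → 20 ε-transitions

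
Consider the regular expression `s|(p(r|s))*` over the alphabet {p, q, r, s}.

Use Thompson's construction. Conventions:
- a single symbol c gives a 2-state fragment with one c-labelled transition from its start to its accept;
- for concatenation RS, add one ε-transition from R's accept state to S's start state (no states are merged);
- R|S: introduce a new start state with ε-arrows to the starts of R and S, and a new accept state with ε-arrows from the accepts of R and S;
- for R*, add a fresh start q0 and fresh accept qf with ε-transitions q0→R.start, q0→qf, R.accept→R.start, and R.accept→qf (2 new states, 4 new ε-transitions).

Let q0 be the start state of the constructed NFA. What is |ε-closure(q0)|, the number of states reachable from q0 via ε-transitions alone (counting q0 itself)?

6

Compute the ε-closure size of each fragment's start state recursively; a symbol fragment's start has no outgoing ε-edge, so its closure is just itself (size 1).
  r|s → new start ε-reaches every alternative's start; none of them accept ε, so the new accept is not reached: |closure| = 1 + 1 + 1 = 3
  p(r|s) → same as the first factor's closure: |closure| = 1
  (p(r|s))* → the star's fresh start ε-reaches both the body's start and the fresh accept: |closure| = 2 + 1 = 3
  s|(p(r|s))* → new start ε-reaches every alternative's start; at least one alternative accepts ε, so the union's new accept is reached too: |closure| = 1 + 1 + 3 + 1 = 6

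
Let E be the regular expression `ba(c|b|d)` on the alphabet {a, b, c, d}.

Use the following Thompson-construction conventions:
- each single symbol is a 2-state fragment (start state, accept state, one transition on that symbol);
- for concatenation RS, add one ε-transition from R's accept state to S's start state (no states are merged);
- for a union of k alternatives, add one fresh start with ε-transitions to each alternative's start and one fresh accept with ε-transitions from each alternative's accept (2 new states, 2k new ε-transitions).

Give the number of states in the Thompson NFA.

Building bottom-up:
Each of the 5 symbol leaves contributes a 2-state fragment.
  c|b|d = 8 states
  ba(c|b|d) = 12 states

12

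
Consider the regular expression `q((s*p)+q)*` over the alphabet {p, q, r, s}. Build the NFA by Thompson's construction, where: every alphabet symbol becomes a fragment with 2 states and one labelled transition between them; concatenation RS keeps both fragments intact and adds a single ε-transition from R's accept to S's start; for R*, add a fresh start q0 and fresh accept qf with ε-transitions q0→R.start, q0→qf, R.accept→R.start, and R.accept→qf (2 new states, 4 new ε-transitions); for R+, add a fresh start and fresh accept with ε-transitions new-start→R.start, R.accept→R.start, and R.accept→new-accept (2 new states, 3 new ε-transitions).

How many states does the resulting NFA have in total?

14

Building bottom-up:
Each of the 4 symbol leaves contributes a 2-state fragment.
  s* — 4 states
  s*p — 6 states
  (s*p)+ — 8 states
  (s*p)+q — 10 states
  ((s*p)+q)* — 12 states
  q((s*p)+q)* — 14 states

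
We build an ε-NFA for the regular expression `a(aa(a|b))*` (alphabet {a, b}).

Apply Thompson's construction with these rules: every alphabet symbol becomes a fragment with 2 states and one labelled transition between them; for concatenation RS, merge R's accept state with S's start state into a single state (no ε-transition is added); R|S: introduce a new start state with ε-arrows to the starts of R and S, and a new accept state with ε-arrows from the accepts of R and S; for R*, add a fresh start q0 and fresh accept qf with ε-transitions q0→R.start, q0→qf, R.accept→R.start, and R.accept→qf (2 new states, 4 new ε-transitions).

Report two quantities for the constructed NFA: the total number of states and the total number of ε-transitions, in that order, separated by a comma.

Building bottom-up:
Each of the 5 symbol leaves contributes 2 states and 0 ε-transitions.
  a|b = 6 states, 4 ε-transitions
  aa(a|b) = 8 states, 4 ε-transitions
  (aa(a|b))* = 10 states, 8 ε-transitions
  a(aa(a|b))* = 11 states, 8 ε-transitions

11, 8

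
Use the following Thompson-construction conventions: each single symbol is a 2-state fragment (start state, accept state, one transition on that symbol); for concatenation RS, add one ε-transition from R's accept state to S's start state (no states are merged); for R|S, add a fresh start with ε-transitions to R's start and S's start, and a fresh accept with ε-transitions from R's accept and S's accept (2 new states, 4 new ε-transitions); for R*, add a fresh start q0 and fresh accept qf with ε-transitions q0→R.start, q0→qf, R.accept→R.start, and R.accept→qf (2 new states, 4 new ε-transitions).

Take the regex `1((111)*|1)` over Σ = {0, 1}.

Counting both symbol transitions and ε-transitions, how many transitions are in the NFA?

16

Recursing over subexpressions:
Each of the 5 symbol leaves contributes 1 transition (1 symbol, 0 ε).
  111 — 5 transitions (3 symbol, 2 ε)
  (111)* — 9 transitions (3 symbol, 6 ε)
  (111)*|1 — 14 transitions (4 symbol, 10 ε)
  1((111)*|1) — 16 transitions (5 symbol, 11 ε)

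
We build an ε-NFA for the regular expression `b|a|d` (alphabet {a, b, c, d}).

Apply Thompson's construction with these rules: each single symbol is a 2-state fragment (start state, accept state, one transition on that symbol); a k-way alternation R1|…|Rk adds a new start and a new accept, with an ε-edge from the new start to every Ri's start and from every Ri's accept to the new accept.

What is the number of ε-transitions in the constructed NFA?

6

Building bottom-up:
Each of the 3 symbol leaves contributes 0 ε-transitions.
  b|a|d → 6 ε-transitions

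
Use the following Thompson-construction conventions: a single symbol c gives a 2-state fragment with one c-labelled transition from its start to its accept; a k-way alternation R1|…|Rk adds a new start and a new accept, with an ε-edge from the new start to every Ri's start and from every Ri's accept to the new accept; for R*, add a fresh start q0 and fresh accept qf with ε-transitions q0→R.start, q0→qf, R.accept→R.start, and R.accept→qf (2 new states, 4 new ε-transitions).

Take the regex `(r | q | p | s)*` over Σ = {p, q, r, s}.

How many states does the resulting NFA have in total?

Recursing over subexpressions:
Each of the 4 symbol leaves contributes a 2-state fragment.
  r | q | p | s = 10 states
  (r | q | p | s)* = 12 states

12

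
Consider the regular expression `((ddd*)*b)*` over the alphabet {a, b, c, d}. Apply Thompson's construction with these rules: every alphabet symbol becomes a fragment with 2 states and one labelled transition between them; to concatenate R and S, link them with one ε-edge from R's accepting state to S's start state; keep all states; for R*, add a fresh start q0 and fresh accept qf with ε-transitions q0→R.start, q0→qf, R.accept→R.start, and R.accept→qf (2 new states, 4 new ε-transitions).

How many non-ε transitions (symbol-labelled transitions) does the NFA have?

By structural recursion:
Each of the 4 symbol leaves contributes exactly 1 symbol transition.
  d* : 1 symbol transition
  ddd* : 3 symbol transitions
  (ddd*)* : 3 symbol transitions
  (ddd*)*b : 4 symbol transitions
  ((ddd*)*b)* : 4 symbol transitions

4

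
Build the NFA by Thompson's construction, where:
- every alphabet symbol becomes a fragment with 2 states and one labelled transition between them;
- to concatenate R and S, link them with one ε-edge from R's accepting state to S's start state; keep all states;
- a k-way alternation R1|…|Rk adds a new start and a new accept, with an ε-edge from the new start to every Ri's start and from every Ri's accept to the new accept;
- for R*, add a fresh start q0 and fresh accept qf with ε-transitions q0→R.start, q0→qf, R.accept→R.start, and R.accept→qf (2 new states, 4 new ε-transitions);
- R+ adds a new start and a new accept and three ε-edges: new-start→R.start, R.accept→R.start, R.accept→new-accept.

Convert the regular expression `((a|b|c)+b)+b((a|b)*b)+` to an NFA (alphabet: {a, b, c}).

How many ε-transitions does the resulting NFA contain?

By structural recursion:
Each of the 8 symbol leaves contributes 0 ε-transitions.
  a|b|c = 6 ε-transitions
  (a|b|c)+ = 9 ε-transitions
  (a|b|c)+b = 10 ε-transitions
  ((a|b|c)+b)+ = 13 ε-transitions
  a|b = 4 ε-transitions
  (a|b)* = 8 ε-transitions
  (a|b)*b = 9 ε-transitions
  ((a|b)*b)+ = 12 ε-transitions
  ((a|b|c)+b)+b((a|b)*b)+ = 27 ε-transitions

27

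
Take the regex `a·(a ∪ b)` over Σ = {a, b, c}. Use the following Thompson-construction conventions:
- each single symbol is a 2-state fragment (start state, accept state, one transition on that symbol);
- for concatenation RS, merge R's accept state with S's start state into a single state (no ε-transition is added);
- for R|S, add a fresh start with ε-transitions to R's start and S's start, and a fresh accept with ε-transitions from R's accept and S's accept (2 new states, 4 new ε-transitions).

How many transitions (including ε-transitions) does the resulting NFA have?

Building bottom-up:
Each of the 3 symbol leaves contributes 1 transition (1 symbol, 0 ε).
  a ∪ b : 6 transitions (2 symbol, 4 ε)
  a·(a ∪ b) : 7 transitions (3 symbol, 4 ε)

7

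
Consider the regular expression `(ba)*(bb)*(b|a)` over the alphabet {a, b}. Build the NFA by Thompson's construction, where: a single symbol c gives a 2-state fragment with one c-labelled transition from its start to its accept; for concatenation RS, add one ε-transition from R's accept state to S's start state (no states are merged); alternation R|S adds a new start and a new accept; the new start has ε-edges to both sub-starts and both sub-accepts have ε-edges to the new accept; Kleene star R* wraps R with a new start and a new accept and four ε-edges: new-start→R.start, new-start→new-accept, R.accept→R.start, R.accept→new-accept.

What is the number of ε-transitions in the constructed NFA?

16

Recursing over subexpressions:
Each of the 6 symbol leaves contributes 0 ε-transitions.
  ba : 1 ε-transition
  (ba)* : 5 ε-transitions
  bb : 1 ε-transition
  (bb)* : 5 ε-transitions
  b|a : 4 ε-transitions
  (ba)*(bb)*(b|a) : 16 ε-transitions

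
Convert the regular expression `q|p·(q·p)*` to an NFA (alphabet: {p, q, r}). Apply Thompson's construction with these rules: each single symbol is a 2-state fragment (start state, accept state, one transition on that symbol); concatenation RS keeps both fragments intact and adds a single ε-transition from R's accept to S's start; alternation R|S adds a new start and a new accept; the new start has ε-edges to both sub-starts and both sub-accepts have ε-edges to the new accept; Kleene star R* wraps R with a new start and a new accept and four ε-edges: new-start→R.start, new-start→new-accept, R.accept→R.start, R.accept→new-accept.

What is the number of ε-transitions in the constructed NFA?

10

Per subexpression:
Each of the 4 symbol leaves contributes 0 ε-transitions.
  q·p = 1 ε-transition
  (q·p)* = 5 ε-transitions
  p·(q·p)* = 6 ε-transitions
  q|p·(q·p)* = 10 ε-transitions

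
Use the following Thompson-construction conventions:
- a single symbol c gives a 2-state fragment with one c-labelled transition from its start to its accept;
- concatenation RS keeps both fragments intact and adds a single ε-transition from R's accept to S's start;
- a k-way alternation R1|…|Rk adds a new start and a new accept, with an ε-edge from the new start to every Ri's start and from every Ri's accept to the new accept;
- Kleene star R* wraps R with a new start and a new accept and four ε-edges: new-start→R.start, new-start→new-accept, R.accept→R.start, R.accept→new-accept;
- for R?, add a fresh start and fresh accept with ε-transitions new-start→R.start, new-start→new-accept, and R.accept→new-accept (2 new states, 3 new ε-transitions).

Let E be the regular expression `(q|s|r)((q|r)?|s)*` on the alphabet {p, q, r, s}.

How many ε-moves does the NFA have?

22

Building bottom-up:
Each of the 6 symbol leaves contributes 0 ε-transitions.
  q|s|r = 6 ε-transitions
  q|r = 4 ε-transitions
  (q|r)? = 7 ε-transitions
  (q|r)?|s = 11 ε-transitions
  ((q|r)?|s)* = 15 ε-transitions
  (q|s|r)((q|r)?|s)* = 22 ε-transitions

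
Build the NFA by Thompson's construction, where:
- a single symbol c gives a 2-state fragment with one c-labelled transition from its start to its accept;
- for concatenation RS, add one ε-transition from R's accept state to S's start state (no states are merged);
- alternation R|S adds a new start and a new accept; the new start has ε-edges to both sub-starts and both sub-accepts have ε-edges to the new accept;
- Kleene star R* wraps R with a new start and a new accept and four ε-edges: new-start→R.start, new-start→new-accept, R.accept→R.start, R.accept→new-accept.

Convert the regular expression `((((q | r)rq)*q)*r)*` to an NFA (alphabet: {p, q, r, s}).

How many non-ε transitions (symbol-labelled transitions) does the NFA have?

Recursing over subexpressions:
Each of the 6 symbol leaves contributes exactly 1 symbol transition.
  q | r — 2 symbol transitions
  (q | r)rq — 4 symbol transitions
  ((q | r)rq)* — 4 symbol transitions
  ((q | r)rq)*q — 5 symbol transitions
  (((q | r)rq)*q)* — 5 symbol transitions
  (((q | r)rq)*q)*r — 6 symbol transitions
  ((((q | r)rq)*q)*r)* — 6 symbol transitions

6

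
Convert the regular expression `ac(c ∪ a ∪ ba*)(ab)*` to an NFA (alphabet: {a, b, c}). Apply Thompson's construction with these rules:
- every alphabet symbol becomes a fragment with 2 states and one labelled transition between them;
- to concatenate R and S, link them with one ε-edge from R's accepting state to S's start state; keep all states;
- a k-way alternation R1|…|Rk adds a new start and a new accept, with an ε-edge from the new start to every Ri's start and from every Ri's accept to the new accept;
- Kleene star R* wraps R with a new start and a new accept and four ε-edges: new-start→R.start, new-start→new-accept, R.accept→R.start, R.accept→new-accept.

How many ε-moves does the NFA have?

Building bottom-up:
Each of the 8 symbol leaves contributes 0 ε-transitions.
  a* → 4 ε-transitions
  ba* → 5 ε-transitions
  c ∪ a ∪ ba* → 11 ε-transitions
  ab → 1 ε-transition
  (ab)* → 5 ε-transitions
  ac(c ∪ a ∪ ba*)(ab)* → 19 ε-transitions

19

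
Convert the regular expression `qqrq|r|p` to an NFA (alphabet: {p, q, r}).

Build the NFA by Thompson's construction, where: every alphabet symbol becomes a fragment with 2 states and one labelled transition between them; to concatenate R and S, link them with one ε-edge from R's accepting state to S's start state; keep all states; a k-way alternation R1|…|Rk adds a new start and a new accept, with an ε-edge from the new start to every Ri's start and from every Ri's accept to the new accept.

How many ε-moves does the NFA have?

9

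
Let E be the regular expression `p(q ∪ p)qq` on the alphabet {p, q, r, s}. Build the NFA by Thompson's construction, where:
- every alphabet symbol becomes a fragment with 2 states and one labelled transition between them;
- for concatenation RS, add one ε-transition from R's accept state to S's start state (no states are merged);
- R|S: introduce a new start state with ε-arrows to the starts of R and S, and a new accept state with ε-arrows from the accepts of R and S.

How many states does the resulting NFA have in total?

12

Per subexpression:
Each of the 5 symbol leaves contributes a 2-state fragment.
  q ∪ p — 6 states
  p(q ∪ p)qq — 12 states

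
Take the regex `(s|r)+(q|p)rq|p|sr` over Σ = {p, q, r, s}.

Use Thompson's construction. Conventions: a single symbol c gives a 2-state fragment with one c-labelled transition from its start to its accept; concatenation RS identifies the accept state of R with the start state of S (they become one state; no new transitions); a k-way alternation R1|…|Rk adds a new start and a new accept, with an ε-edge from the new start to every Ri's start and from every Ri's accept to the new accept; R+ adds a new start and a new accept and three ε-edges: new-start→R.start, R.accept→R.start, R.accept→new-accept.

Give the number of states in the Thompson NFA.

22

Per subexpression:
Each of the 9 symbol leaves contributes a 2-state fragment.
  s|r → 6 states
  (s|r)+ → 8 states
  q|p → 6 states
  (s|r)+(q|p)rq → 15 states
  sr → 3 states
  (s|r)+(q|p)rq|p|sr → 22 states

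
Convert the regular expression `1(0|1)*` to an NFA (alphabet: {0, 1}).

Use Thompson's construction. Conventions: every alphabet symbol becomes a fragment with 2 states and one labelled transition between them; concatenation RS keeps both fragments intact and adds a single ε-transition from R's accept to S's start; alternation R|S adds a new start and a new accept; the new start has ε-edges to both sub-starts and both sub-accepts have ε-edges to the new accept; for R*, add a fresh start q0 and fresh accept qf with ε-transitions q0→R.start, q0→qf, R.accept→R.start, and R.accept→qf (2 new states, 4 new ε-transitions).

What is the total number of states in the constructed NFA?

10

Per subexpression:
Each of the 3 symbol leaves contributes a 2-state fragment.
  0|1 — 6 states
  (0|1)* — 8 states
  1(0|1)* — 10 states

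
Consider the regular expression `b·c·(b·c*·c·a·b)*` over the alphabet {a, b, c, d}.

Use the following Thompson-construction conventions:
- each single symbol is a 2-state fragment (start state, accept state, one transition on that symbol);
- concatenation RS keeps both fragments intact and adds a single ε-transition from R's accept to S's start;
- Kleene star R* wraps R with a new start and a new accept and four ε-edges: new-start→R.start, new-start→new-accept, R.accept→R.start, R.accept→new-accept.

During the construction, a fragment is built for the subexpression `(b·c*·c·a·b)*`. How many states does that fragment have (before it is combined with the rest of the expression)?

Fragment for `(b·c*·c·a·b)*`:
Each of the 5 symbol leaves contributes a 2-state fragment.
  c* → 4 states
  b·c*·c·a·b → 12 states
  (b·c*·c·a·b)* → 14 states

14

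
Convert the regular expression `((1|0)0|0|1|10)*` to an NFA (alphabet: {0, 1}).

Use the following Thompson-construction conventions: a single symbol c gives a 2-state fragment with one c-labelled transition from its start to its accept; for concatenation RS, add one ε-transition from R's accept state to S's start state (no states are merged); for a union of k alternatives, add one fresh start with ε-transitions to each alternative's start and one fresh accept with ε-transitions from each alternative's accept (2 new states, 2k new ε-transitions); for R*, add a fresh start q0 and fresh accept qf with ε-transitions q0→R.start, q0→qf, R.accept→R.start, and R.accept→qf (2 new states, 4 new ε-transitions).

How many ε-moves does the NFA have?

18

Per subexpression:
Each of the 7 symbol leaves contributes 0 ε-transitions.
  1|0 = 4 ε-transitions
  (1|0)0 = 5 ε-transitions
  10 = 1 ε-transition
  (1|0)0|0|1|10 = 14 ε-transitions
  ((1|0)0|0|1|10)* = 18 ε-transitions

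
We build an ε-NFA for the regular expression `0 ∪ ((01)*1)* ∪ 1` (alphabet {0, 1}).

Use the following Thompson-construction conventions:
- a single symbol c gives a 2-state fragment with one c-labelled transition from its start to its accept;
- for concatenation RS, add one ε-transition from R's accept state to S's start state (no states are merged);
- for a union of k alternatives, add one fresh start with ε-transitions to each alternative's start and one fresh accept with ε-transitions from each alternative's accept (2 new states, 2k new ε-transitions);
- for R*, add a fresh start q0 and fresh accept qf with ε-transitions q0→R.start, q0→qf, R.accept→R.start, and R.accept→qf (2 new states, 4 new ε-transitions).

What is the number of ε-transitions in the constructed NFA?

Per subexpression:
Each of the 5 symbol leaves contributes 0 ε-transitions.
  01 : 1 ε-transition
  (01)* : 5 ε-transitions
  (01)*1 : 6 ε-transitions
  ((01)*1)* : 10 ε-transitions
  0 ∪ ((01)*1)* ∪ 1 : 16 ε-transitions

16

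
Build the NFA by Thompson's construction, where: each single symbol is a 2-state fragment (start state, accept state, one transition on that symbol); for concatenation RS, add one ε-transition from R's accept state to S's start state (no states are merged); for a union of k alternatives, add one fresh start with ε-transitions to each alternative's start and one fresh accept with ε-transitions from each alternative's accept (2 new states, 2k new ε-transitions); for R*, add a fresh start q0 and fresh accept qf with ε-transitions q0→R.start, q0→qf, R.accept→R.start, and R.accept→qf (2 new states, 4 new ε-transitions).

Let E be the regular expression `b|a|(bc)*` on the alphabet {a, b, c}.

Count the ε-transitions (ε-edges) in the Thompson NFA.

11

Recursing over subexpressions:
Each of the 4 symbol leaves contributes 0 ε-transitions.
  bc → 1 ε-transition
  (bc)* → 5 ε-transitions
  b|a|(bc)* → 11 ε-transitions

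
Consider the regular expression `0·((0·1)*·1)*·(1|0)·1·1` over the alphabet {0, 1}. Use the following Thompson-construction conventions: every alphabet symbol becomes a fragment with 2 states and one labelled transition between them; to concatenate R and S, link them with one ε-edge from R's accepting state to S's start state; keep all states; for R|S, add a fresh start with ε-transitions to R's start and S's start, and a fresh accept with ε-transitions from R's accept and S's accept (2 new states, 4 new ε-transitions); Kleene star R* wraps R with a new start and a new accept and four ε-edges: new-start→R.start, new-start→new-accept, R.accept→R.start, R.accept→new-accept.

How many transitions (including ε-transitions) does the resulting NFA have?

Bottom-up over the parse tree:
Each of the 8 symbol leaves contributes 1 transition (1 symbol, 0 ε).
  0·1 → 3 transitions (2 symbol, 1 ε)
  (0·1)* → 7 transitions (2 symbol, 5 ε)
  (0·1)*·1 → 9 transitions (3 symbol, 6 ε)
  ((0·1)*·1)* → 13 transitions (3 symbol, 10 ε)
  1|0 → 6 transitions (2 symbol, 4 ε)
  0·((0·1)*·1)*·(1|0)·1·1 → 26 transitions (8 symbol, 18 ε)

26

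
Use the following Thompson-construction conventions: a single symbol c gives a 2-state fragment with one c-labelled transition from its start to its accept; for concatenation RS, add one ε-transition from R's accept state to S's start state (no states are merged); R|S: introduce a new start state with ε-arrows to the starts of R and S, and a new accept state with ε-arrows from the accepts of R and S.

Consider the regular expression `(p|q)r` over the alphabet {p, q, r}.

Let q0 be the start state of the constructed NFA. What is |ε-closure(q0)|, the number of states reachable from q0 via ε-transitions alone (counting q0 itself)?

Let C(F) = |ε-closure(F.start)| within fragment F, and note whether F accepts ε. Symbol fragments have C = 1 and do not accept ε. Then:
  p|q → new start ε-reaches every alternative's start; none of them accept ε, so the new accept is not reached: |ε-closure| = 1 + 1 + 1 = 3
  (p|q)r → |ε-closure| equals the left operand's closure size = 3 (its accept is not ε-reachable, so the closure stops there)

3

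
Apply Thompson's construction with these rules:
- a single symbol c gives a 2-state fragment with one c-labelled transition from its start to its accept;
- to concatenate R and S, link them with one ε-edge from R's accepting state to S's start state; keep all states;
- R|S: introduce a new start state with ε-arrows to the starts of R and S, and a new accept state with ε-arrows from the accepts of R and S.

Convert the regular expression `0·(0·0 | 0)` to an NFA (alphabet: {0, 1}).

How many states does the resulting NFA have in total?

10

Bottom-up over the parse tree:
Each of the 4 symbol leaves contributes a 2-state fragment.
  0·0 = 4 states
  0·0 | 0 = 8 states
  0·(0·0 | 0) = 10 states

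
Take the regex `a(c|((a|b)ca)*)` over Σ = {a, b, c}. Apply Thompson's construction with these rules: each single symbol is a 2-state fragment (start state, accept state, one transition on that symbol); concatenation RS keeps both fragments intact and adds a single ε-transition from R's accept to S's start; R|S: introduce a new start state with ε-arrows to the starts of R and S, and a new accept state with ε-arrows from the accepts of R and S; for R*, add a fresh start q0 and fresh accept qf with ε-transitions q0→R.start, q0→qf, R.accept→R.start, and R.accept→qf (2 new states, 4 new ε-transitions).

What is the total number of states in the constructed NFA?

18

Building bottom-up:
Each of the 6 symbol leaves contributes a 2-state fragment.
  a|b = 6 states
  (a|b)ca = 10 states
  ((a|b)ca)* = 12 states
  c|((a|b)ca)* = 16 states
  a(c|((a|b)ca)*) = 18 states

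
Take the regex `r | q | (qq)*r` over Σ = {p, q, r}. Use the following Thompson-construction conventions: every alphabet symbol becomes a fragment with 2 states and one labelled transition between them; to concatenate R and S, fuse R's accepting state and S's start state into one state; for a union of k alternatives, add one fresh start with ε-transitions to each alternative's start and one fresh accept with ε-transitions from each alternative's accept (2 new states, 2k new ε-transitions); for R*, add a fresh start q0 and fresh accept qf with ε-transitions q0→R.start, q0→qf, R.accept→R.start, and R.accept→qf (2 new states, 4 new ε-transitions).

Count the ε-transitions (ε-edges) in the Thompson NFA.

10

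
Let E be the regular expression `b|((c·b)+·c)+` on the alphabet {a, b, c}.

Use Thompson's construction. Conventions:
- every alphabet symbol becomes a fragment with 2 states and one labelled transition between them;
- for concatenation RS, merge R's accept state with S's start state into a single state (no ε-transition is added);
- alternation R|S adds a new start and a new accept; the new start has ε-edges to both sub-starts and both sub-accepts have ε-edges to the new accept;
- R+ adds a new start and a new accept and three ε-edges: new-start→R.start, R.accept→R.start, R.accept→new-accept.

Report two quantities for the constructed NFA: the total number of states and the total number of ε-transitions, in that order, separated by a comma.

Bottom-up over the parse tree:
Each of the 4 symbol leaves contributes 2 states and 0 ε-transitions.
  c·b = 3 states, 0 ε-transitions
  (c·b)+ = 5 states, 3 ε-transitions
  (c·b)+·c = 6 states, 3 ε-transitions
  ((c·b)+·c)+ = 8 states, 6 ε-transitions
  b|((c·b)+·c)+ = 12 states, 10 ε-transitions

12, 10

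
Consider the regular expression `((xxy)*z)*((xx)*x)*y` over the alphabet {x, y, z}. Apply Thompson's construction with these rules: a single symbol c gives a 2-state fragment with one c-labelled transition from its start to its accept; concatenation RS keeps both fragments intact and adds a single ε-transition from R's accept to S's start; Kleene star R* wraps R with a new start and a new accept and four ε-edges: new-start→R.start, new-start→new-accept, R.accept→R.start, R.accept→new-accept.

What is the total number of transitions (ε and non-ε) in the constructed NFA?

31

By structural recursion:
Each of the 8 symbol leaves contributes 1 transition (1 symbol, 0 ε).
  xxy = 5 transitions (3 symbol, 2 ε)
  (xxy)* = 9 transitions (3 symbol, 6 ε)
  (xxy)*z = 11 transitions (4 symbol, 7 ε)
  ((xxy)*z)* = 15 transitions (4 symbol, 11 ε)
  xx = 3 transitions (2 symbol, 1 ε)
  (xx)* = 7 transitions (2 symbol, 5 ε)
  (xx)*x = 9 transitions (3 symbol, 6 ε)
  ((xx)*x)* = 13 transitions (3 symbol, 10 ε)
  ((xxy)*z)*((xx)*x)*y = 31 transitions (8 symbol, 23 ε)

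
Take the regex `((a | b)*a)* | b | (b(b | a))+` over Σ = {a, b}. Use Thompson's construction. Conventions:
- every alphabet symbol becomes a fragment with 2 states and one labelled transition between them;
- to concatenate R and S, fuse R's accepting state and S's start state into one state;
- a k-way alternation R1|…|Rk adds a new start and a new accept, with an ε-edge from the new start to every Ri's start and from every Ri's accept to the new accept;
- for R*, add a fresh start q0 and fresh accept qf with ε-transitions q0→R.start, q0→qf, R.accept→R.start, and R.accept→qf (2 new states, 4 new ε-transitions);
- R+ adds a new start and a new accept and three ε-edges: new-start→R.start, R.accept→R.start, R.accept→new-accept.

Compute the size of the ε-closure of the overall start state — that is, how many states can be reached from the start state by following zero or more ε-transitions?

12

Work bottom-up. For each fragment F, track |ε-closure(F.start)| and whether F's accept lies in that closure (i.e. whether F accepts ε). A single-symbol fragment has closure size 1 and does not accept ε.
  a | b — new start ε-reaches every alternative's start; none of them accept ε, so the new accept is not reached: |closure| = 1 + 1 + 1 = 3
  (a | b)* — |closure| = 1 (new start) + 3 (body) + 1 (new accept) = 5
  (a | b)*a — |closure| = 5 + (1−1) = 5 (closure spills across the concat boundary because the left factor accepts ε)
  ((a | b)*a)* — new start has ε-edges to the inner start and to the new accept, so |closure| = 2 + 5 = 7
  b | a — new start ε-reaches every alternative's start; none of them accept ε, so the new accept is not reached: |closure| = 1 + 1 + 1 = 3
  b(b | a) — |closure| equals the left operand's closure size = 1 (its accept is not ε-reachable, so the closure stops there)
  (b(b | a))+ — new start ε-reaches only the body's start; the new accept needs a symbol first: |closure| = 1 + 1 = 2
  ((a | b)*a)* | b | (b(b | a))+ — |closure| = 1 (new start) + (7 + 1 + 2) + 1 (new accept, since some branch ε-reaches its own accept) = 12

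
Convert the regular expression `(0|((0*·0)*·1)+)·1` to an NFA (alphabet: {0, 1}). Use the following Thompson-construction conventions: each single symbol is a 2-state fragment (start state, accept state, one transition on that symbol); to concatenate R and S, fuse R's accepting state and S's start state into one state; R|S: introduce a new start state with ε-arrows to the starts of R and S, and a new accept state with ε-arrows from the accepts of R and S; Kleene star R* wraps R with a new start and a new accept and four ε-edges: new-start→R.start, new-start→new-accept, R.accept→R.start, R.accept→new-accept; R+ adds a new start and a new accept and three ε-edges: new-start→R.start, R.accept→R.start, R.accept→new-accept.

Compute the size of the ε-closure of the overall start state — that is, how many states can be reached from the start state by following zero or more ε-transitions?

8

Let C(F) = |ε-closure(F.start)| within fragment F, and note whether F accepts ε. Symbol fragments have C = 1 and do not accept ε. Then:
  0* : new start has ε-edges to the inner start and to the new accept, so C = 2 + 1 = 3
  0*·0 : the left operand accepts ε, so the closure extends into the next operand (the shared merged state is already counted); C = 3 + (1−1) = 3
  (0*·0)* : new start has ε-edges to the inner start and to the new accept, so C = 2 + 3 = 5
  (0*·0)*·1 : the left operand accepts ε, so the closure extends into the next operand (the shared merged state is already counted); C = 5 + (1−1) = 5
  ((0*·0)*·1)+ : new start ε-reaches only the body's start; the new accept needs a symbol first: C = 1 + 5 = 6
  0|((0*·0)*·1)+ : C = 1 + 1 + 6 = 8 (the new accept is not ε-reachable since no branch accepts ε)
  (0|((0*·0)*·1)+)·1 : same as the first factor's closure: C = 8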